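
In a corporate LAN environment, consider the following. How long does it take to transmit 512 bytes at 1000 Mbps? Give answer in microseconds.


Given: packet = 512 bytes, bandwidth = 1000 Mbps
Packet in bits = 512 * 8 = 4096 bits
Bandwidth = 1000 * 10^6 = 1000000000 bps
Time = 4096 / 1000000000 seconds
Time in us = 4096 * 10^6 / 1000000000 = 4.096

4.096


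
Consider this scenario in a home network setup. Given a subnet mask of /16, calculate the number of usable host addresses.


Given: subnet mask /16
Host bits = 32 - 16 = 16
Total addresses = 2^16 = 65536
Usable hosts = 65536 - 2 (network + broadcast) = 65534

65534


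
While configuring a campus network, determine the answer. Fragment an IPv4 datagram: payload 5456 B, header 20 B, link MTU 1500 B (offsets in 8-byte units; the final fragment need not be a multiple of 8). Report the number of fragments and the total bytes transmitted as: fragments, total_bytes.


Max data per non-final fragment = floor((MTU - header)/8)*8 = floor((1500 - 20)/8)*8 = floor(1480/8)*8 = 1480 B
Final fragment needs no 8-byte alignment: it can carry up to MTU - header = 1480 B
Non-final fragments needed = ceil((payload - 1480) / 1480) = ceil(3976/1480) = ceil(2.6865) = 3
Number of fragments = 3 + 1 = 4
Fragment sizes (data): 3 * 1480 B + 1016 B (last, 1016 <= 1480 OK)
Total bytes sent = payload + n_frags * header = 5456 + 4*20 = 5456 + 80 = 5536 B

4, 5536


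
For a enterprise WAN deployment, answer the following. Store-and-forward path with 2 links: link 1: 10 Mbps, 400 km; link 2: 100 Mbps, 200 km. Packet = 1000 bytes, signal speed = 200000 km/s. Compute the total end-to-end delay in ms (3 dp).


Packet = 1000 bytes = 8000 bits. Store-and-forward: sum (t_trans + t_prop) per link.
Link 1: t_trans = 8000/(10*10^6) s = 0.8000 ms; t_prop = 400/200000 s = 2.0000 ms; subtotal = 2.8000 ms
Link 2: t_trans = 8000/(100*10^6) s = 0.0800 ms; t_prop = 200/200000 s = 1.0000 ms; subtotal = 1.0800 ms
End-to-end = 2.8000 + 1.0800 = 3.8800 ms -> 3.880 ms (3 dp)

3.880


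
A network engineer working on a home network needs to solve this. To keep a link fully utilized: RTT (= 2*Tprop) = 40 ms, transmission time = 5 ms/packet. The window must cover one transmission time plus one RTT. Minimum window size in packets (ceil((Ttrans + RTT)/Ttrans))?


Given: Ttrans = 5 ms, RTT = 40 ms (= 2 * Tprop, Tprop = 20 ms)
Time until first ACK returns = Ttrans + RTT = 5 + 40 = 45 ms
Need W * Ttrans >= Ttrans + RTT  ->  W >= (Ttrans + RTT) / Ttrans
(Ttrans + RTT) / Ttrans = 45 / 5 = 9
W_min = ceil(9) = 9

9


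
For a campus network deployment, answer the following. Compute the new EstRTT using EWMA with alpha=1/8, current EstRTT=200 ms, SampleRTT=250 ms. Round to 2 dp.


Given: EstRTT = 200 ms, SampleRTT = 250 ms, alpha = 1/8
New EstRTT = (1 - alpha) * EstRTT + alpha * SampleRTT
(7/8) * 200 = 175
(1/8) * 250 = 31.25
New EstRTT = 175 + 31.25 = 206.25 ms -> 206.25 ms (2 dp)

206.25


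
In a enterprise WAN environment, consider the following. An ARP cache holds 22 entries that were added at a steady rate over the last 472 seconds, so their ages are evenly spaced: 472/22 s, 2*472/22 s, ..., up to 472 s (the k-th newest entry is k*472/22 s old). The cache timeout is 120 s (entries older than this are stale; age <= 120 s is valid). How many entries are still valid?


Ages are k * 472/22 s for k = 1..22 (spacing = 21.4545 s).
Entry k is valid iff k * 472/22 <= 120 iff k <= 22 * 120 / 472 = 5.5932
n_valid = floor(5.5932) = 5
(n_stale = 22 - 5 = 17)

5


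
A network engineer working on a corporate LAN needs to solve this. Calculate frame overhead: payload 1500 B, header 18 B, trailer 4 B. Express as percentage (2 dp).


Given: payload = 1500 B, header = 18 B, trailer = 4 B
Overhead bytes = header + trailer = 18 + 4 = 22
Total frame = payload + overhead = 1500 + 22 = 1522
Overhead % = 22 / 1522 * 100 = 1.4455% -> 1.45% (2 dp)

1.45


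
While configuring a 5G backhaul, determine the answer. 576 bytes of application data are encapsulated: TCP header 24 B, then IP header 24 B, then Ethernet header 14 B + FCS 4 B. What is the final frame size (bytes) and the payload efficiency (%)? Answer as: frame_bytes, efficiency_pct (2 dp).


TCP segment = 576 + 24 = 600 B
IP packet = 600 + 24 = 624 B
Ethernet frame = 624 + 14 + 4 = 642 B
Efficiency = app / frame = 576 / 642 = 0.897196 = 89.7196% -> 89.72% (2 dp)

642, 89.72


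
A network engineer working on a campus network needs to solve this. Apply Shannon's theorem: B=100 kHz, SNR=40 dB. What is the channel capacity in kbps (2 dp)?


Given: B = 100 kHz, SNR = 40 dB
SNR linear = 10^(40/10) = 10000
1 + SNR = 10001
log2(10001) = 13.2878566418
C = 100 * 1000 * 13.2878566418 = 1328785.6642 bps
C = 1328.785664 kbps -> 1328.79 kbps (2 dp)

1328.79


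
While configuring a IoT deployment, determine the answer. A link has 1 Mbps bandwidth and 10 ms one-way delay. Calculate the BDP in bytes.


Given: bandwidth = 1 Mbps, delay = 10 ms
BDP in bits = 1 * 10^6 * 10 / 1000
BDP in bits = 10000
BDP in bytes = 10000 / 8 = 1250

1250


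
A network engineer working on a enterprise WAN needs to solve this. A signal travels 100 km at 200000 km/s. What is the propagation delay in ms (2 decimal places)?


Given: distance = 100 km, speed = 200000 km/s
Delay = distance / speed = 100 / 200000 seconds
Delay in ms = 100 * 1000 / 200000
Delay = 0.5000 ms
Rounded to 2 dp = 0.50 ms

0.50


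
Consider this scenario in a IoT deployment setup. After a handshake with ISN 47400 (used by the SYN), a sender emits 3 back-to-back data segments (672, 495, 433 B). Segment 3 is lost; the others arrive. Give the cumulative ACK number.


SYN uses sequence number 47400; first data byte = ISN + 1 = 47401.
Segment 1: SEQ = 47401, len = 672 B, covers [47401, 48072]
Segment 2: SEQ = 48073, len = 495 B, covers [48073, 48567]
Segment 3: SEQ = 48568, len = 433 B, covers [48568, 49000] [LOST]
In-order data received: bytes [47401, 48567] (segments 1..2).
Segment 3 missing -> gap begins at byte 48568.
Cumulative ACK = next expected in-order byte = 47401 + 672 + 495 = 48568

48568


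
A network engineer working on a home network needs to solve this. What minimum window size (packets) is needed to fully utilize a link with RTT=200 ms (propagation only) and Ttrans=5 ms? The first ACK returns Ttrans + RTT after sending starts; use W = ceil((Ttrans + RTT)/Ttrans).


Given: Ttrans = 5 ms, RTT = 200 ms (= 2 * Tprop, Tprop = 100 ms)
Time until first ACK returns = Ttrans + RTT = 5 + 200 = 205 ms
Need W * Ttrans >= Ttrans + RTT  ->  W >= (Ttrans + RTT) / Ttrans
(Ttrans + RTT) / Ttrans = 205 / 5 = 41
W_min = ceil(41) = 41

41


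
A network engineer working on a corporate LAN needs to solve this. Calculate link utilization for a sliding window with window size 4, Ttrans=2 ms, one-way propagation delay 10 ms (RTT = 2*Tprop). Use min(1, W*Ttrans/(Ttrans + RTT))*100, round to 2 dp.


Given: W = 4, Ttrans = 2 ms, RTT = 20 ms (= 2 * Tprop, Tprop = 10 ms)
Cycle time = Ttrans + RTT = 2 + 20 = 22 ms (first packet sent until its ACK returns)
W * Ttrans = 4 * 2 = 8 ms of sending per cycle
W * Ttrans / (Ttrans + RTT) = 8 / 22 = 0.363636
U = min(1, 0.363636) = 0.363636
U% = 36.36%

36.36


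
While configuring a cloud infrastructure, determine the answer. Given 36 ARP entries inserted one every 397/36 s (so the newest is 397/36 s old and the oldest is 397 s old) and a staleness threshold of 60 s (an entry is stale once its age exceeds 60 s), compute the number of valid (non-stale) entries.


Ages are k * 397/36 s for k = 1..36 (spacing = 11.0278 s).
Entry k is valid iff k * 397/36 <= 60 iff k <= 36 * 60 / 397 = 5.4408
n_valid = floor(5.4408) = 5
(n_stale = 36 - 5 = 31)

5


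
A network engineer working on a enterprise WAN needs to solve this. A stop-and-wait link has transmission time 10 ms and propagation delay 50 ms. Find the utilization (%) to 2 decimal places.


Given: Ttrans = 10 ms, Tprop = 50 ms
RTT = 2 * Tprop = 2 * 50 = 100 ms
U = Ttrans / (Ttrans + RTT)
U = 10 / (10 + 100)
U = 10 / 110 = 0.090909
U% = 9.09%

9.09


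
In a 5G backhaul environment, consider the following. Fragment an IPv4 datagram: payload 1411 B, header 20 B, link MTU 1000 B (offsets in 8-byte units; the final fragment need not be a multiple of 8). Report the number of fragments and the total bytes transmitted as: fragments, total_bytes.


Max data per non-final fragment = floor((MTU - header)/8)*8 = floor((1000 - 20)/8)*8 = floor(980/8)*8 = 976 B
Final fragment needs no 8-byte alignment: it can carry up to MTU - header = 980 B
Non-final fragments needed = ceil((payload - 980) / 976) = ceil(431/976) = ceil(0.4416) = 1
Number of fragments = 1 + 1 = 2
Fragment sizes (data): 1 * 976 B + 435 B (last, 435 <= 980 OK)
Total bytes sent = payload + n_frags * header = 1411 + 2*20 = 1411 + 40 = 1451 B

2, 1451


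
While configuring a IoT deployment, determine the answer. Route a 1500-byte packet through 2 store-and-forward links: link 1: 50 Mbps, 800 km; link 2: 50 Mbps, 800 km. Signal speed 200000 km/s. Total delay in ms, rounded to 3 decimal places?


Packet = 1500 bytes = 12000 bits. Store-and-forward: sum (t_trans + t_prop) per link.
Link 1: t_trans = 12000/(50*10^6) s = 0.2400 ms; t_prop = 800/200000 s = 4.0000 ms; subtotal = 4.2400 ms
Link 2: t_trans = 12000/(50*10^6) s = 0.2400 ms; t_prop = 800/200000 s = 4.0000 ms; subtotal = 4.2400 ms
End-to-end = 4.2400 + 4.2400 = 8.4800 ms -> 8.480 ms (3 dp)

8.480


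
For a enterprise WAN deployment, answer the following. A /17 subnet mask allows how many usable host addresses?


Given: subnet mask /17
Host bits = 32 - 17 = 15
Total addresses = 2^15 = 32768
Usable hosts = 32768 - 2 (network + broadcast) = 32766

32766


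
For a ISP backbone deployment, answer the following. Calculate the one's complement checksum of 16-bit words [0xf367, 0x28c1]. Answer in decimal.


Given words: [0xf367, 0x28c1]
Step 1: Sum all words
Raw sum = 62311 + 10433 = 72744
Step 2: Fold carry: (7208 + 1) = 7209
One's complement = ~7209 & 0xFFFF = 58326

58326


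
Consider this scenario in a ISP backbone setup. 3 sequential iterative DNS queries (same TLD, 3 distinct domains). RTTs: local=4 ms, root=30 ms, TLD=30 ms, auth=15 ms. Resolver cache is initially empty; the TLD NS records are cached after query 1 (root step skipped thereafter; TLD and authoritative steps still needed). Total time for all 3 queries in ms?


Lookup 1 (cold cache): local + root + TLD + auth = 4 + 30 + 30 + 15 = 79 ms
Lookups 2..3 (TLD NS cached -> skip root; new domain -> still ask TLD and auth): local + TLD + auth = 4 + 30 + 15 = 49 ms each
Remaining 2 lookups: 2 * 49 = 98 ms
Total = 79 + 98 = 177 ms

177


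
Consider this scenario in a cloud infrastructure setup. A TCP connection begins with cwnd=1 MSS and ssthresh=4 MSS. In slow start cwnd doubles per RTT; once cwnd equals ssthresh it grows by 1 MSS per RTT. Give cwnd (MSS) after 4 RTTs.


RTT 0: cwnd = 1 MSS (initial)
RTT 1: cwnd = 2 MSS (slow start, doubled)
RTT 2: cwnd = 4 MSS (slow start, doubled)
RTT 3: cwnd = 5 MSS (congestion avoidance, +1)
RTT 4: cwnd = 6 MSS (congestion avoidance, +1)

6


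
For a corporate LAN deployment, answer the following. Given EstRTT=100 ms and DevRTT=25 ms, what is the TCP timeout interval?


Given: EstRTT = 100 ms, DevRTT = 25 ms
Timeout = EstRTT + 4 * DevRTT
4 * DevRTT = 4 * 25 = 100
Timeout = 100 + 100 = 200 ms

200


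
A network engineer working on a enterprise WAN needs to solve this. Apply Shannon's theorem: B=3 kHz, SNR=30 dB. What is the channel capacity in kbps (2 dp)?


Given: B = 3 kHz, SNR = 30 dB
SNR linear = 10^(30/10) = 1000
1 + SNR = 1001
log2(1001) = 9.9672262588
C = 3 * 1000 * 9.9672262588 = 29901.6788 bps
C = 29.901679 kbps -> 29.90 kbps (2 dp)

29.90


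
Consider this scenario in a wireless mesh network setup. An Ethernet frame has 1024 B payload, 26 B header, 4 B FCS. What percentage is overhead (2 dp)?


Given: payload = 1024 B, header = 26 B, trailer = 4 B
Overhead bytes = header + trailer = 26 + 4 = 30
Total frame = payload + overhead = 1024 + 30 = 1054
Overhead % = 30 / 1054 * 100 = 2.8463% -> 2.85% (2 dp)

2.85


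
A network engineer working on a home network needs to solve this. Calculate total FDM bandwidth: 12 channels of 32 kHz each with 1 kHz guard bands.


Given: 12 channels, 32 kHz each, guard = 1 kHz
Channel bandwidth = 12 * 32 = 384 kHz
Guard bands = 11 gaps * 1 kHz = 11 kHz
Total = 384 + 11 = 395 kHz

395


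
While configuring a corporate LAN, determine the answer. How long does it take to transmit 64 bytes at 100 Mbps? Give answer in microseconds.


Given: packet = 64 bytes, bandwidth = 100 Mbps
Packet in bits = 64 * 8 = 512 bits
Bandwidth = 100 * 10^6 = 100000000 bps
Time = 512 / 100000000 seconds
Time in us = 512 * 10^6 / 100000000 = 5.12

5.12


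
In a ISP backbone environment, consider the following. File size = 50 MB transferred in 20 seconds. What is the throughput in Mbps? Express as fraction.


Given: file = 50 MB, time = 20 s
File in Mb = 50 * 8 = 400 Mb
Throughput = 400 / 20 Mbps
Throughput = 20 Mbps

20


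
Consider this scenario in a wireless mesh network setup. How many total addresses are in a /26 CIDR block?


Given: CIDR prefix /26
Host bits = 32 - 26 = 6
Total addresses = 2^6 = 64

64


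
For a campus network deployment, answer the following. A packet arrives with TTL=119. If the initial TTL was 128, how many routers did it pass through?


Given: initial TTL = 128, received TTL = 119
Hops = initial TTL - received TTL
Hops = 128 - 119 = 9

9


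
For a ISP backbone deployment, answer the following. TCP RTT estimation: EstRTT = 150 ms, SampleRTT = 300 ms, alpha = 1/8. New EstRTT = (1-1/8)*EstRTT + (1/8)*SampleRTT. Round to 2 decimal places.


Given: EstRTT = 150 ms, SampleRTT = 300 ms, alpha = 1/8
New EstRTT = (1 - alpha) * EstRTT + alpha * SampleRTT
(7/8) * 150 = 131.25
(1/8) * 300 = 37.5
New EstRTT = 131.25 + 37.5 = 168.75 ms -> 168.75 ms (2 dp)

168.75


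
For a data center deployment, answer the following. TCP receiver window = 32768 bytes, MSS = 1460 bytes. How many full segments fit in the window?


Given: RWND = 32768 bytes, MSS = 1460 bytes
Full segments = floor(RWND / MSS)
Full segments = floor(32768 / 1460)
Full segments = floor(22.4438) = 22

22


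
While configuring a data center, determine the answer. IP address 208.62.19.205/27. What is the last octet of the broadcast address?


Given: IP = 208.62.19.205, prefix = /27
Host bits = 32 - 27 = 5
Network last octet = 205 AND mask = 192
Host part size = 2^5 - 1 = 31
Broadcast last octet = 192 OR 31 = 223

223


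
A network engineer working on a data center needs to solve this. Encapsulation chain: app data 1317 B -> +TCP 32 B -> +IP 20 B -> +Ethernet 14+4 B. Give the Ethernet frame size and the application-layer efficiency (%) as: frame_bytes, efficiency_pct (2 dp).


TCP segment = 1317 + 32 = 1349 B
IP packet = 1349 + 20 = 1369 B
Ethernet frame = 1369 + 14 + 4 = 1387 B
Efficiency = app / frame = 1317 / 1387 = 0.949531 = 94.9531% -> 94.95% (2 dp)

1387, 94.95


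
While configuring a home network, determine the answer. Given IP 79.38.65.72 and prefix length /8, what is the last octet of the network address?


Given: IP = 79.38.65.72, prefix = /8
Subnet mask = 255.0.0.0
Last octet of IP: 72
Last octet of mask: 0
Network last octet = 72 AND 0 = 0

0


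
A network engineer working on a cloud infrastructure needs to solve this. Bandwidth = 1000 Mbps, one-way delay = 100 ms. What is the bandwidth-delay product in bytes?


Given: bandwidth = 1000 Mbps, delay = 100 ms
BDP in bits = 1000 * 10^6 * 100 / 1000
BDP in bits = 100000000
BDP in bytes = 100000000 / 8 = 12500000

12500000


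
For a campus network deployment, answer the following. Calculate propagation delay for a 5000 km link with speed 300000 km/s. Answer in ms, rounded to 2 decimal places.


Given: distance = 5000 km, speed = 300000 km/s
Delay = distance / speed = 5000 / 300000 seconds
Delay in ms = 5000 * 1000 / 300000
Delay = 16.6667 ms
Rounded to 2 dp = 16.67 ms

16.67


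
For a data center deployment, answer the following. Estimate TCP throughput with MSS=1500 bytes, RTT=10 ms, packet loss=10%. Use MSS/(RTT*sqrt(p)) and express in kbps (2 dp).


Given: MSS = 1500 bytes, RTT = 10 ms, loss = 10%
RTT in seconds = 10 / 1000 = 0.01
Loss rate = 10% = 0.1
sqrt(loss) = sqrt(0.1) = 0.316227766017
Throughput (bytes/s) = 1500 / (0.01 * 0.316227766017) = 474341.6490
Throughput (kbps) = 474341.6490 * 8 / 1000 = 3794.733192 -> 3794.73 kbps (2 dp)

3794.73


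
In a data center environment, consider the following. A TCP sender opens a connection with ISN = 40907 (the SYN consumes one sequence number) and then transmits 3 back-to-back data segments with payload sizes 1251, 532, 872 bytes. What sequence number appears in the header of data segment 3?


The SYN occupies sequence number ISN = 40907, so the first data byte is ISN + 1 = 40908.
SEQ of data segment i = (ISN + 1) + sum of payload sizes of segments 1..i-1.
Segment 1: SEQ = 40908, payload = 1251 bytes
Segment 2: SEQ = 42159, payload = 532 bytes
Segment 3: SEQ = 42691, payload = 872 bytes
SEQ of segment 3 = 40908 + 1251 + 532 = 42691

42691


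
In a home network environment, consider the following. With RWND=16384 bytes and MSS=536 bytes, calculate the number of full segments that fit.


Given: RWND = 16384 bytes, MSS = 536 bytes
Full segments = floor(RWND / MSS)
Full segments = floor(16384 / 536)
Full segments = floor(30.5672) = 30

30


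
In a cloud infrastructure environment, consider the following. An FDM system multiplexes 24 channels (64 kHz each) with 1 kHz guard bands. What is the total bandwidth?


Given: 24 channels, 64 kHz each, guard = 1 kHz
Channel bandwidth = 24 * 64 = 1536 kHz
Guard bands = 23 gaps * 1 kHz = 23 kHz
Total = 1536 + 23 = 1559 kHz

1559


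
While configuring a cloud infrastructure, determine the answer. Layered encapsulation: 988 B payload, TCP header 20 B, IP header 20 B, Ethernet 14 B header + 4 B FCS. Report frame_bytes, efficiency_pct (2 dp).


TCP segment = 988 + 20 = 1008 B
IP packet = 1008 + 20 = 1028 B
Ethernet frame = 1028 + 14 + 4 = 1046 B
Efficiency = app / frame = 988 / 1046 = 0.944551 = 94.4551% -> 94.46% (2 dp)

1046, 94.46


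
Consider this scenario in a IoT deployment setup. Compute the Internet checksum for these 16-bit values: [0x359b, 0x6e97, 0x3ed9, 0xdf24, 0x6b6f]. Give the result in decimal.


Given words: [0x359b, 0x6e97, 0x3ed9, 0xdf24, 0x6b6f]
Step 1: Sum all words
Raw sum = 13723 + 28311 + 16089 + 57124 + 27503 = 142750
Step 2: Fold carry: (11678 + 2) = 11680
One's complement = ~11680 & 0xFFFF = 53855

53855


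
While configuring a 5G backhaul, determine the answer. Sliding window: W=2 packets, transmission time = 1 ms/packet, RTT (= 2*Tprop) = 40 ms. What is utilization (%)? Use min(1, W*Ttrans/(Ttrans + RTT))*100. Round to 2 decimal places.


Given: W = 2, Ttrans = 1 ms, RTT = 40 ms (= 2 * Tprop, Tprop = 20 ms)
Cycle time = Ttrans + RTT = 1 + 40 = 41 ms (first packet sent until its ACK returns)
W * Ttrans = 2 * 1 = 2 ms of sending per cycle
W * Ttrans / (Ttrans + RTT) = 2 / 41 = 0.048780
U = min(1, 0.048780) = 0.048780
U% = 4.88%

4.88


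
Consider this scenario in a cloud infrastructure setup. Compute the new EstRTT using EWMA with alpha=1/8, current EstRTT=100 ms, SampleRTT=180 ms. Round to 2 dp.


Given: EstRTT = 100 ms, SampleRTT = 180 ms, alpha = 1/8
New EstRTT = (1 - alpha) * EstRTT + alpha * SampleRTT
(7/8) * 100 = 87.5
(1/8) * 180 = 22.5
New EstRTT = 87.5 + 22.5 = 110 ms -> 110.00 ms (2 dp)

110.00


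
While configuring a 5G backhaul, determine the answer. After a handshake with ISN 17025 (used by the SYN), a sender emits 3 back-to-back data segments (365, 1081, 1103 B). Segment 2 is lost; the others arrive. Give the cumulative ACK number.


SYN uses sequence number 17025; first data byte = ISN + 1 = 17026.
Segment 1: SEQ = 17026, len = 365 B, covers [17026, 17390]
Segment 2: SEQ = 17391, len = 1081 B, covers [17391, 18471] [LOST]
Segment 3: SEQ = 18472, len = 1103 B, covers [18472, 19574]
In-order data received: bytes [17026, 17390] (segments 1..1).
Segment 2 missing -> gap begins at byte 17391; later segments buffered out of order.
Cumulative ACK = next expected in-order byte = 17026 + 365 = 17391

17391


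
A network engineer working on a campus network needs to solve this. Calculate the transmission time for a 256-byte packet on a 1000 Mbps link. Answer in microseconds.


Given: packet = 256 bytes, bandwidth = 1000 Mbps
Packet in bits = 256 * 8 = 2048 bits
Bandwidth = 1000 * 10^6 = 1000000000 bps
Time = 2048 / 1000000000 seconds
Time in us = 2048 * 10^6 / 1000000000 = 2.048

2.048


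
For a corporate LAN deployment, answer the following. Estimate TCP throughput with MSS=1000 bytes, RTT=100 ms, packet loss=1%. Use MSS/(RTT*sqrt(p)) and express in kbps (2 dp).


Given: MSS = 1000 bytes, RTT = 100 ms, loss = 1%
RTT in seconds = 100 / 1000 = 0.1
Loss rate = 1% = 0.01
sqrt(loss) = sqrt(0.01) = 0.1
Throughput (bytes/s) = 1000 / (0.1 * 0.1) = 100000.0000
Throughput (kbps) = 100000.0000 * 8 / 1000 = 800.000000 -> 800.00 kbps (2 dp)

800.00


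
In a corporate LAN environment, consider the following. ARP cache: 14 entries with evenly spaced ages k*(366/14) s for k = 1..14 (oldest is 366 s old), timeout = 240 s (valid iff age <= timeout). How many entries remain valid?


Ages are k * 366/14 s for k = 1..14 (spacing = 26.1429 s).
Entry k is valid iff k * 366/14 <= 240 iff k <= 14 * 240 / 366 = 9.1803
n_valid = floor(9.1803) = 9
(n_stale = 14 - 9 = 5)

9


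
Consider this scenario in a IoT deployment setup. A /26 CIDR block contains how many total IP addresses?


Given: CIDR prefix /26
Host bits = 32 - 26 = 6
Total addresses = 2^6 = 64

64


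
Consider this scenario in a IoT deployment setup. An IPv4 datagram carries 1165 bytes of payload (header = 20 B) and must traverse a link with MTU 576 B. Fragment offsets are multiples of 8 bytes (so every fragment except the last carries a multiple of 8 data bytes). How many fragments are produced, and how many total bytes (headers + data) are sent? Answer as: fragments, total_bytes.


Max data per non-final fragment = floor((MTU - header)/8)*8 = floor((576 - 20)/8)*8 = floor(556/8)*8 = 552 B
Final fragment needs no 8-byte alignment: it can carry up to MTU - header = 556 B
Non-final fragments needed = ceil((payload - 556) / 552) = ceil(609/552) = ceil(1.1033) = 2
Number of fragments = 2 + 1 = 3
Fragment sizes (data): 2 * 552 B + 61 B (last, 61 <= 556 OK)
Total bytes sent = payload + n_frags * header = 1165 + 3*20 = 1165 + 60 = 1225 B

3, 1225


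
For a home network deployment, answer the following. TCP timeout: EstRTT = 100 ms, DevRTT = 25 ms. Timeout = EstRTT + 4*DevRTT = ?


Given: EstRTT = 100 ms, DevRTT = 25 ms
Timeout = EstRTT + 4 * DevRTT
4 * DevRTT = 4 * 25 = 100
Timeout = 100 + 100 = 200 ms

200


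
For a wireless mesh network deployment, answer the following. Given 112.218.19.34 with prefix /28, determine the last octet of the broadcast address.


Given: IP = 112.218.19.34, prefix = /28
Host bits = 32 - 28 = 4
Network last octet = 34 AND mask = 32
Host part size = 2^4 - 1 = 15
Broadcast last octet = 32 OR 15 = 47

47


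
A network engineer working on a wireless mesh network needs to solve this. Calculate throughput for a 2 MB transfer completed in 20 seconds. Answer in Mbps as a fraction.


Given: file = 2 MB, time = 20 s
File in Mb = 2 * 8 = 16 Mb
Throughput = 16 / 20 Mbps
Throughput = 4/5 Mbps

4/5


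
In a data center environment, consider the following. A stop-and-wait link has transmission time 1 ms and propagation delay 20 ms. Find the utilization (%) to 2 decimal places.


Given: Ttrans = 1 ms, Tprop = 20 ms
RTT = 2 * Tprop = 2 * 20 = 40 ms
U = Ttrans / (Ttrans + RTT)
U = 1 / (1 + 40)
U = 1 / 41 = 0.02439
U% = 2.44%

2.44


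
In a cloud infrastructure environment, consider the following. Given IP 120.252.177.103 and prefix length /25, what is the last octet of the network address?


Given: IP = 120.252.177.103, prefix = /25
Subnet mask = 255.255.255.128
Last octet of IP: 103
Last octet of mask: 128
Network last octet = 103 AND 128 = 0

0


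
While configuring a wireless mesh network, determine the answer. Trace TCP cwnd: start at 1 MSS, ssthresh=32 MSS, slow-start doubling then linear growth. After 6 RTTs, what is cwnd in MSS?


RTT 0: cwnd = 1 MSS (initial)
RTT 1: cwnd = 2 MSS (slow start, doubled)
RTT 2: cwnd = 4 MSS (slow start, doubled)
RTT 3: cwnd = 8 MSS (slow start, doubled)
RTT 4: cwnd = 16 MSS (slow start, doubled)
RTT 5: cwnd = 32 MSS (slow start, doubled)
RTT 6: cwnd = 33 MSS (congestion avoidance, +1)

33


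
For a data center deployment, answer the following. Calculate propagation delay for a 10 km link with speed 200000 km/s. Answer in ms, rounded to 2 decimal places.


Given: distance = 10 km, speed = 200000 km/s
Delay = distance / speed = 10 / 200000 seconds
Delay in ms = 10 * 1000 / 200000
Delay = 0.0500 ms
Rounded to 2 dp = 0.05 ms

0.05


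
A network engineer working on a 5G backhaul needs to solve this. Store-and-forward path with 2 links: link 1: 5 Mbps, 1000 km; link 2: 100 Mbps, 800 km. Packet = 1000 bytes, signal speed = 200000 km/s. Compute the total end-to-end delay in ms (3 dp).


Packet = 1000 bytes = 8000 bits. Store-and-forward: sum (t_trans + t_prop) per link.
Link 1: t_trans = 8000/(5*10^6) s = 1.6000 ms; t_prop = 1000/200000 s = 5.0000 ms; subtotal = 6.6000 ms
Link 2: t_trans = 8000/(100*10^6) s = 0.0800 ms; t_prop = 800/200000 s = 4.0000 ms; subtotal = 4.0800 ms
End-to-end = 6.6000 + 4.0800 = 10.6800 ms -> 10.680 ms (3 dp)

10.680


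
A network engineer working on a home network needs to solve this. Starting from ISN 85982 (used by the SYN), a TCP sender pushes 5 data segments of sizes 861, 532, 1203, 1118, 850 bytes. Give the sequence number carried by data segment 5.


The SYN occupies sequence number ISN = 85982, so the first data byte is ISN + 1 = 85983.
SEQ of data segment i = (ISN + 1) + sum of payload sizes of segments 1..i-1.
Segment 1: SEQ = 85983, payload = 861 bytes
Segment 2: SEQ = 86844, payload = 532 bytes
Segment 3: SEQ = 87376, payload = 1203 bytes
Segment 4: SEQ = 88579, payload = 1118 bytes
Segment 5: SEQ = 89697, payload = 850 bytes
SEQ of segment 5 = 85983 + 861 + 532 + 1203 + 1118 = 89697

89697


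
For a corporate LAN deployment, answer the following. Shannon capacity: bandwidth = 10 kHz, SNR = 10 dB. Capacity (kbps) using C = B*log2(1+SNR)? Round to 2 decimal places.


Given: B = 10 kHz, SNR = 10 dB
SNR linear = 10^(10/10) = 10
1 + SNR = 11
log2(11) = 3.4594316186
C = 10 * 1000 * 3.4594316186 = 34594.3162 bps
C = 34.594316 kbps -> 34.59 kbps (2 dp)

34.59


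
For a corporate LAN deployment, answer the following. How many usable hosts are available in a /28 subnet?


Given: subnet mask /28
Host bits = 32 - 28 = 4
Total addresses = 2^4 = 16
Usable hosts = 16 - 2 (network + broadcast) = 14

14


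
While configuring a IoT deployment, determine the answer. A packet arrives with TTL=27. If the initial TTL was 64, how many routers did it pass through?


Given: initial TTL = 64, received TTL = 27
Hops = initial TTL - received TTL
Hops = 64 - 27 = 37

37


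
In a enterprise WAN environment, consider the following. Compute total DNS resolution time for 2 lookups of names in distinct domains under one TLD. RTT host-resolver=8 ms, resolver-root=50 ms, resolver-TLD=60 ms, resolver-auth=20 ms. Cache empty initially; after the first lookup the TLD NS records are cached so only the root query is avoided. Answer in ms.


Lookup 1 (cold cache): local + root + TLD + auth = 8 + 50 + 60 + 20 = 138 ms
Lookups 2..2 (TLD NS cached -> skip root; new domain -> still ask TLD and auth): local + TLD + auth = 8 + 60 + 20 = 88 ms each
Remaining 1 lookups: 1 * 88 = 88 ms
Total = 138 + 88 = 226 ms

226


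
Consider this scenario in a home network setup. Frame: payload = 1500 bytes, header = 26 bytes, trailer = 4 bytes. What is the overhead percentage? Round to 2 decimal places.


Given: payload = 1500 B, header = 26 B, trailer = 4 B
Overhead bytes = header + trailer = 26 + 4 = 30
Total frame = payload + overhead = 1500 + 30 = 1530
Overhead % = 30 / 1530 * 100 = 1.9608% -> 1.96% (2 dp)

1.96


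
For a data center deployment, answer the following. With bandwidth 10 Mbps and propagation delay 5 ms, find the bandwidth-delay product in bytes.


Given: bandwidth = 10 Mbps, delay = 5 ms
BDP in bits = 10 * 10^6 * 5 / 1000
BDP in bits = 50000
BDP in bytes = 50000 / 8 = 6250

6250


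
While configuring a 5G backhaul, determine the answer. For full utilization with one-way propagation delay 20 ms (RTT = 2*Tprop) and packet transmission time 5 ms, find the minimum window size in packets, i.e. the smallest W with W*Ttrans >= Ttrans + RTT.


Given: Ttrans = 5 ms, RTT = 40 ms (= 2 * Tprop, Tprop = 20 ms)
Time until first ACK returns = Ttrans + RTT = 5 + 40 = 45 ms
Need W * Ttrans >= Ttrans + RTT  ->  W >= (Ttrans + RTT) / Ttrans
(Ttrans + RTT) / Ttrans = 45 / 5 = 9
W_min = ceil(9) = 9

9


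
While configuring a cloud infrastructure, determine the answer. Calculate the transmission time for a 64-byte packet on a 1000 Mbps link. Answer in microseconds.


Given: packet = 64 bytes, bandwidth = 1000 Mbps
Packet in bits = 64 * 8 = 512 bits
Bandwidth = 1000 * 10^6 = 1000000000 bps
Time = 512 / 1000000000 seconds
Time in us = 512 * 10^6 / 1000000000 = 0.512

0.512


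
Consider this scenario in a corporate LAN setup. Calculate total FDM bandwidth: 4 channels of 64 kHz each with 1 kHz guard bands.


Given: 4 channels, 64 kHz each, guard = 1 kHz
Channel bandwidth = 4 * 64 = 256 kHz
Guard bands = 3 gaps * 1 kHz = 3 kHz
Total = 256 + 3 = 259 kHz

259


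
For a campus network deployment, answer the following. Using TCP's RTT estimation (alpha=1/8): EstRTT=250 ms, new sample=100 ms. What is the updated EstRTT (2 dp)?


Given: EstRTT = 250 ms, SampleRTT = 100 ms, alpha = 1/8
New EstRTT = (1 - alpha) * EstRTT + alpha * SampleRTT
(7/8) * 250 = 218.75
(1/8) * 100 = 12.5
New EstRTT = 218.75 + 12.5 = 231.25 ms -> 231.25 ms (2 dp)

231.25


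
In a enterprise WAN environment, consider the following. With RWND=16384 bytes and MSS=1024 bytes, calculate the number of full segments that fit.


Given: RWND = 16384 bytes, MSS = 1024 bytes
Full segments = floor(RWND / MSS)
Full segments = floor(16384 / 1024)
Full segments = floor(16.0) = 16

16


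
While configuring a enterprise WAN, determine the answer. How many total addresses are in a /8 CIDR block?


Given: CIDR prefix /8
Host bits = 32 - 8 = 24
Total addresses = 2^24 = 16777216

16777216


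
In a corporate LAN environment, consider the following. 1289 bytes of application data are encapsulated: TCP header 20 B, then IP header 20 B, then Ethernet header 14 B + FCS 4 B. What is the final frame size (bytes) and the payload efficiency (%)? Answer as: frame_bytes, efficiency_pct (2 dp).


TCP segment = 1289 + 20 = 1309 B
IP packet = 1309 + 20 = 1329 B
Ethernet frame = 1329 + 14 + 4 = 1347 B
Efficiency = app / frame = 1289 / 1347 = 0.956941 = 95.6941% -> 95.69% (2 dp)

1347, 95.69


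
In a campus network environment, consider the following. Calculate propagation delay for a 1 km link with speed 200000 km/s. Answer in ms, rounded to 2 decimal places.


Given: distance = 1 km, speed = 200000 km/s
Delay = distance / speed = 1 / 200000 seconds
Delay in ms = 1 * 1000 / 200000
Delay = 0.0050 ms
Rounded to 2 dp = 0.01 ms

0.01


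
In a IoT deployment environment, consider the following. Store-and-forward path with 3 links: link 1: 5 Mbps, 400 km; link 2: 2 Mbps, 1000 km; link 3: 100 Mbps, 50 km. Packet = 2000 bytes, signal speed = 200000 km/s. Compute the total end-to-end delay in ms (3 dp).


Packet = 2000 bytes = 16000 bits. Store-and-forward: sum (t_trans + t_prop) per link.
Link 1: t_trans = 16000/(5*10^6) s = 3.2000 ms; t_prop = 400/200000 s = 2.0000 ms; subtotal = 5.2000 ms
Link 2: t_trans = 16000/(2*10^6) s = 8.0000 ms; t_prop = 1000/200000 s = 5.0000 ms; subtotal = 13.0000 ms
Link 3: t_trans = 16000/(100*10^6) s = 0.1600 ms; t_prop = 50/200000 s = 0.2500 ms; subtotal = 0.4100 ms
End-to-end = 5.2000 + 13.0000 + 0.4100 = 18.6100 ms -> 18.610 ms (3 dp)

18.610


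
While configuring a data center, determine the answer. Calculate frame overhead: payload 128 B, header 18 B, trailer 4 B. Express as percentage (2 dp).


Given: payload = 128 B, header = 18 B, trailer = 4 B
Overhead bytes = header + trailer = 18 + 4 = 22
Total frame = payload + overhead = 128 + 22 = 150
Overhead % = 22 / 150 * 100 = 14.6667% -> 14.67% (2 dp)

14.67


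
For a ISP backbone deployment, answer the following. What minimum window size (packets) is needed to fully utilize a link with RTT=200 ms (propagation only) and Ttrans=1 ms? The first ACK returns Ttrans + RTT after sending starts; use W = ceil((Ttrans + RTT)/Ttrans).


Given: Ttrans = 1 ms, RTT = 200 ms (= 2 * Tprop, Tprop = 100 ms)
Time until first ACK returns = Ttrans + RTT = 1 + 200 = 201 ms
Need W * Ttrans >= Ttrans + RTT  ->  W >= (Ttrans + RTT) / Ttrans
(Ttrans + RTT) / Ttrans = 201 / 1 = 201
W_min = ceil(201) = 201

201


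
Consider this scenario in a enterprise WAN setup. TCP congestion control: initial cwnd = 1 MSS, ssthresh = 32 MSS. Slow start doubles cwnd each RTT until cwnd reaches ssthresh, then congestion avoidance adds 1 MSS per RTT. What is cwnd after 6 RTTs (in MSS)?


RTT 0: cwnd = 1 MSS (initial)
RTT 1: cwnd = 2 MSS (slow start, doubled)
RTT 2: cwnd = 4 MSS (slow start, doubled)
RTT 3: cwnd = 8 MSS (slow start, doubled)
RTT 4: cwnd = 16 MSS (slow start, doubled)
RTT 5: cwnd = 32 MSS (slow start, doubled)
RTT 6: cwnd = 33 MSS (congestion avoidance, +1)

33


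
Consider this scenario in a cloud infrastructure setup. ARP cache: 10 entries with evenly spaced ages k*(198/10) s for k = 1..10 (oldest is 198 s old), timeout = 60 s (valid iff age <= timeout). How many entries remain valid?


Ages are k * 198/10 s for k = 1..10 (spacing = 19.8000 s).
Entry k is valid iff k * 198/10 <= 60 iff k <= 10 * 60 / 198 = 3.0303
n_valid = floor(3.0303) = 3
(n_stale = 10 - 3 = 7)

3


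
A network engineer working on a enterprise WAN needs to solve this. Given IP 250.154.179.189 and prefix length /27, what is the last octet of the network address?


Given: IP = 250.154.179.189, prefix = /27
Subnet mask = 255.255.255.224
Last octet of IP: 189
Last octet of mask: 224
Network last octet = 189 AND 224 = 160

160


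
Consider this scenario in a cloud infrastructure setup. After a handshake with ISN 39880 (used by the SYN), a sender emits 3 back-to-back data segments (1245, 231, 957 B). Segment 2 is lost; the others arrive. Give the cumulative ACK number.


SYN uses sequence number 39880; first data byte = ISN + 1 = 39881.
Segment 1: SEQ = 39881, len = 1245 B, covers [39881, 41125]
Segment 2: SEQ = 41126, len = 231 B, covers [41126, 41356] [LOST]
Segment 3: SEQ = 41357, len = 957 B, covers [41357, 42313]
In-order data received: bytes [39881, 41125] (segments 1..1).
Segment 2 missing -> gap begins at byte 41126; later segments buffered out of order.
Cumulative ACK = next expected in-order byte = 39881 + 1245 = 41126

41126


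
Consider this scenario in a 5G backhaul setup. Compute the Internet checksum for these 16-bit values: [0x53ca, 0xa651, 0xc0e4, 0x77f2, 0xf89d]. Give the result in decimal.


Given words: [0x53ca, 0xa651, 0xc0e4, 0x77f2, 0xf89d]
Step 1: Sum all words
Raw sum = 21450 + 42577 + 49380 + 30706 + 63645 = 207758
Step 2: Fold carry: (11150 + 3) = 11153
One's complement = ~11153 & 0xFFFF = 54382

54382


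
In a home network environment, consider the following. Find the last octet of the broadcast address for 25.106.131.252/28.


Given: IP = 25.106.131.252, prefix = /28
Host bits = 32 - 28 = 4
Network last octet = 252 AND mask = 240
Host part size = 2^4 - 1 = 15
Broadcast last octet = 240 OR 15 = 255

255


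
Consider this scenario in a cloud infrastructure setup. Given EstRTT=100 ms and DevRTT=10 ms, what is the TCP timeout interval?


Given: EstRTT = 100 ms, DevRTT = 10 ms
Timeout = EstRTT + 4 * DevRTT
4 * DevRTT = 4 * 10 = 40
Timeout = 100 + 40 = 140 ms

140


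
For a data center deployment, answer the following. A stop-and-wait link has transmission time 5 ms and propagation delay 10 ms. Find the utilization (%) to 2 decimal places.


Given: Ttrans = 5 ms, Tprop = 10 ms
RTT = 2 * Tprop = 2 * 10 = 20 ms
U = Ttrans / (Ttrans + RTT)
U = 5 / (5 + 20)
U = 5 / 25 = 0.2
U% = 20.00%

20.00


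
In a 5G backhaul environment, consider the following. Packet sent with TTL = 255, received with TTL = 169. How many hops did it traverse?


Given: initial TTL = 255, received TTL = 169
Hops = initial TTL - received TTL
Hops = 255 - 169 = 86

86


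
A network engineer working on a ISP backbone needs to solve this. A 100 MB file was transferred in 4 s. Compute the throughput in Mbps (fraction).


Given: file = 100 MB, time = 4 s
File in Mb = 100 * 8 = 800 Mb
Throughput = 800 / 4 Mbps
Throughput = 200 Mbps

200


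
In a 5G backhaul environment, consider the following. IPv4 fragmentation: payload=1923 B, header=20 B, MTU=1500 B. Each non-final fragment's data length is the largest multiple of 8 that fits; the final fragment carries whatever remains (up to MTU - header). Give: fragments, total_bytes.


Max data per non-final fragment = floor((MTU - header)/8)*8 = floor((1500 - 20)/8)*8 = floor(1480/8)*8 = 1480 B
Final fragment needs no 8-byte alignment: it can carry up to MTU - header = 1480 B
Non-final fragments needed = ceil((payload - 1480) / 1480) = ceil(443/1480) = ceil(0.2993) = 1
Number of fragments = 1 + 1 = 2
Fragment sizes (data): 1 * 1480 B + 443 B (last, 443 <= 1480 OK)
Total bytes sent = payload + n_frags * header = 1923 + 2*20 = 1923 + 40 = 1963 B

2, 1963


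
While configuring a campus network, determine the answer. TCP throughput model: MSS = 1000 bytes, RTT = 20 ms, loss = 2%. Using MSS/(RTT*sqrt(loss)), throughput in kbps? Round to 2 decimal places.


Given: MSS = 1000 bytes, RTT = 20 ms, loss = 2%
RTT in seconds = 20 / 1000 = 0.02
Loss rate = 2% = 0.02
sqrt(loss) = sqrt(0.02) = 0.141421356237
Throughput (bytes/s) = 1000 / (0.02 * 0.141421356237) = 353553.3906
Throughput (kbps) = 353553.3906 * 8 / 1000 = 2828.427125 -> 2828.43 kbps (2 dp)

2828.43


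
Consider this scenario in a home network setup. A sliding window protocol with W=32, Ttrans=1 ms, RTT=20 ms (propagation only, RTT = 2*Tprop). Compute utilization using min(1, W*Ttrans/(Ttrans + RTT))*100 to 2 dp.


Given: W = 32, Ttrans = 1 ms, RTT = 20 ms (= 2 * Tprop, Tprop = 10 ms)
Cycle time = Ttrans + RTT = 1 + 20 = 21 ms (first packet sent until its ACK returns)
W * Ttrans = 32 * 1 = 32 ms of sending per cycle
W * Ttrans / (Ttrans + RTT) = 32 / 21 = 1.523810
U = min(1, 1.523810) = 1.000000
U% = 100.00%

100.00


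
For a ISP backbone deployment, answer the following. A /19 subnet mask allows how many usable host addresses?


Given: subnet mask /19
Host bits = 32 - 19 = 13
Total addresses = 2^13 = 8192
Usable hosts = 8192 - 2 (network + broadcast) = 8190

8190


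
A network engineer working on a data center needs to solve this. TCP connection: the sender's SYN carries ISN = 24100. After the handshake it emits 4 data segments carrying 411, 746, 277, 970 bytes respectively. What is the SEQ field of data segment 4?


The SYN occupies sequence number ISN = 24100, so the first data byte is ISN + 1 = 24101.
SEQ of data segment i = (ISN + 1) + sum of payload sizes of segments 1..i-1.
Segment 1: SEQ = 24101, payload = 411 bytes
Segment 2: SEQ = 24512, payload = 746 bytes
Segment 3: SEQ = 25258, payload = 277 bytes
Segment 4: SEQ = 25535, payload = 970 bytes
SEQ of segment 4 = 24101 + 411 + 746 + 277 = 25535

25535


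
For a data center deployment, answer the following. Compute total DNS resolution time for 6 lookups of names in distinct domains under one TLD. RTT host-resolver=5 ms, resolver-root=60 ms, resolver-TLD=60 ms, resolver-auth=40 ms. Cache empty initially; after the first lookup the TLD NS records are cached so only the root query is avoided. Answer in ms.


Lookup 1 (cold cache): local + root + TLD + auth = 5 + 60 + 60 + 40 = 165 ms
Lookups 2..6 (TLD NS cached -> skip root; new domain -> still ask TLD and auth): local + TLD + auth = 5 + 60 + 40 = 105 ms each
Remaining 5 lookups: 5 * 105 = 525 ms
Total = 165 + 525 = 690 ms

690
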